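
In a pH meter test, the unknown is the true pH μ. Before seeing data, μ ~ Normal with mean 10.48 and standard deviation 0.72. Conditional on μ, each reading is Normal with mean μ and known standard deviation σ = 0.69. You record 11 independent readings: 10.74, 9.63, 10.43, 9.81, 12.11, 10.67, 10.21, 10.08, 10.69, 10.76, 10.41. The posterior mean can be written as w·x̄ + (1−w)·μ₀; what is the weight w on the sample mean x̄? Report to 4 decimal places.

0.9229

For Normal data with known variance σ², a Normal(μ₀, σ₀²) prior on μ is conjugate. Posterior precision = 1/σ₀² + n/σ²; posterior mean is the precision-weighted average of μ₀ and x̄.
σ₀² = 0.72² = 0.5184, σ² = 0.69² = 0.4761. Prior precision 1/σ₀² = 1/0.5184; data precision n/σ² = 11/0.4761.
w = (n/σ²)/(1/σ₀² + n/σ²) = n·σ₀²/(σ² + n·σ₀²) = 11·0.5184/(0.4761 + 11·0.5184) = 5.7024/6.1785 = 0.9229.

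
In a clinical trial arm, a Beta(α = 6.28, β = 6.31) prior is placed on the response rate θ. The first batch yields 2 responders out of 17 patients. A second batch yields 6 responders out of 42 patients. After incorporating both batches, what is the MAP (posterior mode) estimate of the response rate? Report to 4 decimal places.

The Beta prior is conjugate to a Binomial/Bernoulli likelihood; the update adds successes to α and failures to β.
After batch 1: Beta(6.28+2, 6.31+15) = Beta(8.28, 21.31).
After batch 2: Beta(8.28+6, 21.31+36) = Beta(14.28, 57.31).
Mode of Beta(a,b) for a,b>1 is (a−1)/(a+b−2) = 13.28/69.59 = 0.1908.

0.1908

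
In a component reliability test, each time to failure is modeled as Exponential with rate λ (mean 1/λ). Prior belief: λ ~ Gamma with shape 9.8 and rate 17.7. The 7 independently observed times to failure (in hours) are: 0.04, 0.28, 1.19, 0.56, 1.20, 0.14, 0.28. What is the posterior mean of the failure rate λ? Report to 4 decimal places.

With a Gamma(shape α, rate β) prior on the exponential rate λ, the posterior after n observations with total T = Σxᵢ is Gamma(α+n, β+T).
Sum of observations T = 3.69 hours; n = 7.
Posterior: Gamma(9.8+7, 17.7+3.69) = Gamma(16.8, 21.39).
Posterior mean of λ = α/β = 16.8/21.39 = 0.7854.

0.7854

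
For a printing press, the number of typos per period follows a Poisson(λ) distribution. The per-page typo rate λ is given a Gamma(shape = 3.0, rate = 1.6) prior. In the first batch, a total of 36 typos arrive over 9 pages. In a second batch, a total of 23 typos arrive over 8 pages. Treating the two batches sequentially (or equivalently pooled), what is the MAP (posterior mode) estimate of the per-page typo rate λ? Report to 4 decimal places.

With a Gamma(shape α, rate β) prior, the Poisson likelihood is conjugate: the posterior is Gamma(α + ΣXᵢ, β + n).
After batch 1: Gamma(α+S, β+n) = Gamma(3.0+36, 1.6+9) = Gamma(39.0, 10.6).
After batch 2: Gamma(α+S, β+n) = Gamma(39.0+23, 10.6+8) = Gamma(62.0, 18.6).
Mode of Gamma(α,β) for α≥1 is (α−1)/β = 61.0/18.6 = 3.2796.

3.2796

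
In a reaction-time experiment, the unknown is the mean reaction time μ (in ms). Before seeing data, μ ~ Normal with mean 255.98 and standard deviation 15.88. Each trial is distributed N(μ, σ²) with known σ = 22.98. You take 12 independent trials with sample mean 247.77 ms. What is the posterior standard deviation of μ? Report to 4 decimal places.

6.1211

For Normal data with known variance σ², a Normal(μ₀, σ₀²) prior on μ is conjugate. Posterior precision = 1/σ₀² + n/σ²; posterior mean is the precision-weighted average of μ₀ and x̄.
σ₀² = 15.88² = 252.1744, σ² = 22.98² = 528.0804; σ² + n·σ₀² = 528.0804 + 12·252.1744 = 3554.1732.
Posterior precision = 1/σ₀² + n/σ² = 1/252.1744 + 12/528.0804 = (σ² + n·σ₀²)/(σ₀²σ²) = 3554.1732/(252.1744·528.0804); posterior variance σₙ² = σ₀²σ²/(σ² + n·σ₀²) = 252.1744·528.0804/3554.1732 = 37.468168.
Posterior SD = √σₙ² = √(252.1744·528.0804/3554.1732) = 6.1211.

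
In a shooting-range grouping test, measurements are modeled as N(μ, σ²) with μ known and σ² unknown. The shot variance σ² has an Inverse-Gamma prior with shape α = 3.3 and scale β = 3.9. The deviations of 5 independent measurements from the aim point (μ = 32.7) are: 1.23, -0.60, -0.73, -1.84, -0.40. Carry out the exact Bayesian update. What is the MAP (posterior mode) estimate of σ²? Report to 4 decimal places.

1.0111

With known mean μ and an Inverse-Gamma(α, β) prior on σ², the Normal likelihood is conjugate: posterior is Inv-Gamma(α + n/2, β + Σ(xᵢ−μ)²/2).
Σ(xᵢ−μ)² = (1.23)² + (-0.60)² + (-0.73)² + (-1.84)² + (-0.40)² = 5.9514.
Posterior: Inv-Gamma(3.3 + 5/2, 3.9 + 5.9514/2) = Inv-Gamma(5.80, 6.87570).
Mode = β/(α+1) = 6.87570/6.80 = 1.0111.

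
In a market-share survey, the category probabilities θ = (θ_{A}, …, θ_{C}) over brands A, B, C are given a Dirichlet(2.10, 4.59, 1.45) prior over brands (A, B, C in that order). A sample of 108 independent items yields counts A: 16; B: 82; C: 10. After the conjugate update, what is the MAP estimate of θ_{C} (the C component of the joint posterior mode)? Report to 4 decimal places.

The Dirichlet prior is conjugate to the Multinomial likelihood: each posterior αⱼ = prior αⱼ + observed count nⱼ.
Posterior concentration: (18.10, 86.59, 11.45), total = 116.14.
Joint mode component: (α_{C}−1)/(Σα−K) = 10.45/113.14 = 0.0924.

0.0924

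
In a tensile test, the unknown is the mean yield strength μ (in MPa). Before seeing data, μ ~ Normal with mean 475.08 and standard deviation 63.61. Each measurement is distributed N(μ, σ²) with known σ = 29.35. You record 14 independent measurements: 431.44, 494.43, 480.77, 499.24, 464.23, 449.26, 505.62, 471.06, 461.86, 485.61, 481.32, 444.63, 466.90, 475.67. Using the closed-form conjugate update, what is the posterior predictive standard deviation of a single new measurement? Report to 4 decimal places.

30.3650

For Normal data with known variance σ², a Normal(μ₀, σ₀²) prior on μ is conjugate. Posterior precision = 1/σ₀² + n/σ²; posterior mean is the precision-weighted average of μ₀ and x̄.
σ₀² = 63.61² = 4046.2321, σ² = 29.35² = 861.4225; σ² + n·σ₀² = 861.4225 + 14·4046.2321 = 57508.6719.
Posterior precision = 1/σ₀² + n/σ² = 1/4046.2321 + 14/861.4225 = (σ² + n·σ₀²)/(σ₀²σ²) = 57508.6719/(4046.2321·861.4225); posterior variance σₙ² = σ₀²σ²/(σ² + n·σ₀²) = 4046.2321·861.4225/57508.6719 = 60.608518.
Predictive variance for one new observation = σₙ² + σ² = 4046.2321·861.4225/57508.6719 + 861.4225 = σ²·(σ₀² + 57508.6719)/57508.6719 = 861.4225·61554.904/57508.6719 = 922.031018; SD = √(861.4225·61554.904/57508.6719) = 30.3650.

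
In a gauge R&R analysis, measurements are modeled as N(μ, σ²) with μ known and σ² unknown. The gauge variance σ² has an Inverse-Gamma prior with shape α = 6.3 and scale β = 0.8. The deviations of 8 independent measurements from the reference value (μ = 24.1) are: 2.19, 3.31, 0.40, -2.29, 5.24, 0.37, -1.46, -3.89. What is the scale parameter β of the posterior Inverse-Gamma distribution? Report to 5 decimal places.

33.80725

With known mean μ and an Inverse-Gamma(α, β) prior on σ², the Normal likelihood is conjugate: posterior is Inv-Gamma(α + n/2, β + Σ(xᵢ−μ)²/2).
Σ(xᵢ−μ)² = (2.19)² + (3.31)² + (0.40)² + (-2.29)² + (5.24)² + (0.37)² + (-1.46)² + (-3.89)² = 66.0145.
Posterior: Inv-Gamma(6.3 + 8/2, 0.8 + 66.0145/2) = Inv-Gamma(10.30, 33.80725).
Posterior β = 33.80725.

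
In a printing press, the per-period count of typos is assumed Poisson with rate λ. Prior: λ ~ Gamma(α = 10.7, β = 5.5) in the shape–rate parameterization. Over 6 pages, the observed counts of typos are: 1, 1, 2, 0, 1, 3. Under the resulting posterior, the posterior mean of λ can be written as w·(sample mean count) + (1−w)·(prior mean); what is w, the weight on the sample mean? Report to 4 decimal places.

With a Gamma(shape α, rate β) prior, the Poisson likelihood is conjugate: the posterior is Gamma(α + ΣXᵢ, β + n).
Posterior mean = (α₀+S)/(β₀+n) = [n/(β₀+n)]·(S/n) + [β₀/(β₀+n)]·(α₀/β₀), so only n and β₀ enter the weight.
Weight on data w = n/(β₀+n) = 6/(5.5+6) = 6/11.5 = 0.5217.

0.5217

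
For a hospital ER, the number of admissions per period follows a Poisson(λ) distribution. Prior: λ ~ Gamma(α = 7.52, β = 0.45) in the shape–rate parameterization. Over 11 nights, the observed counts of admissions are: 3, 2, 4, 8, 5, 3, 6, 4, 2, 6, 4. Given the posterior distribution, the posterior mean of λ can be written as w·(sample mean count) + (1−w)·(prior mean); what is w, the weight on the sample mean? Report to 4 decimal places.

With a Gamma(shape α, rate β) prior, the Poisson likelihood is conjugate: the posterior is Gamma(α + ΣXᵢ, β + n).
Posterior mean = (α₀+S)/(β₀+n) = [n/(β₀+n)]·(S/n) + [β₀/(β₀+n)]·(α₀/β₀), so only n and β₀ enter the weight.
Weight on data w = n/(β₀+n) = 11/(0.45+11) = 11/11.45 = 0.9607.

0.9607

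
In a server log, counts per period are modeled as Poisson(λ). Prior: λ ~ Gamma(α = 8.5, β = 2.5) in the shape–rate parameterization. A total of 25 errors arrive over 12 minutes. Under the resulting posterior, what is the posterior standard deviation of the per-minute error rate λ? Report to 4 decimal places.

With a Gamma(shape α, rate β) prior, the Poisson likelihood is conjugate: the posterior is Gamma(α + ΣXᵢ, β + n).
Posterior: Gamma(α+S, β+n) = Gamma(8.5+25, 2.5+12) = Gamma(33.5, 14.5).
SD = √α/β = √33.5/14.5 = 0.3992.

0.3992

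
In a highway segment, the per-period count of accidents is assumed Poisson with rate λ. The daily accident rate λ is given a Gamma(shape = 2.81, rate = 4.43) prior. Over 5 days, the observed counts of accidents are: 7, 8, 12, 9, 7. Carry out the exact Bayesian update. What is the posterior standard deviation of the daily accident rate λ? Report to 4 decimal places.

With a Gamma(shape α, rate β) prior, the Poisson likelihood is conjugate: the posterior is Gamma(α + ΣXᵢ, β + n).
Sum of counts S = 43 over n = 5 days.
Posterior: Gamma(α+S, β+n) = Gamma(2.81+43, 4.43+5) = Gamma(45.81, 9.43).
SD = √α/β = √45.81/9.43 = 0.7177.

0.7177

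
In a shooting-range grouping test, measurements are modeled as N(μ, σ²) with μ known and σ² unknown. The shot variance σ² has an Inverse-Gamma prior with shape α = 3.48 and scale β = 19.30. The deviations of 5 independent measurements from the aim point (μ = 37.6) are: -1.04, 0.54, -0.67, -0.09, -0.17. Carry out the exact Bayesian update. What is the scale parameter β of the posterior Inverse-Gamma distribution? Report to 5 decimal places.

With known mean μ and an Inverse-Gamma(α, β) prior on σ², the Normal likelihood is conjugate: posterior is Inv-Gamma(α + n/2, β + Σ(xᵢ−μ)²/2).
Σ(xᵢ−μ)² = (-1.04)² + (0.54)² + (-0.67)² + (-0.09)² + (-0.17)² = 1.8591.
Posterior: Inv-Gamma(3.48 + 5/2, 19.30 + 1.8591/2) = Inv-Gamma(5.98, 20.22955).
Posterior β = 20.22955.

20.22955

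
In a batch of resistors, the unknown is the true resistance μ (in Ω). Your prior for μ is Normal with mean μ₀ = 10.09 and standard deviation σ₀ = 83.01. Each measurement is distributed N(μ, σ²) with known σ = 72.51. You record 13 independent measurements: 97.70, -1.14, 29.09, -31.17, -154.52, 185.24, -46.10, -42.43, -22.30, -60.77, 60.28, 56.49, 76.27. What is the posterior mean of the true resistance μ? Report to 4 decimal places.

11.2140

For Normal data with known variance σ², a Normal(μ₀, σ₀²) prior on μ is conjugate. Posterior precision = 1/σ₀² + n/σ²; posterior mean is the precision-weighted average of μ₀ and x̄.
Σxᵢ = 97.70 + (-1.14) + 29.09 + (-31.17) + (-154.52) + 185.24 + (-46.10) + (-42.43) + (-22.30) + (-60.77) + 60.28 + 56.49 + 76.27 = 146.64, so n·x̄ = 146.64.
σ₀² = 83.01² = 6890.6601, σ² = 72.51² = 5257.7001; σ² + n·σ₀² = 5257.7001 + 13·6890.6601 = 94836.2814.
Posterior mean = (μ₀/σ₀² + n·x̄/σ²)/(1/σ₀² + n/σ²) = (σ²·μ₀ + σ₀²·n·x̄)/(σ² + n·σ₀²) = (5257.7001·10.09 + 6890.6601·146.64)/94836.2814 = 1063496.591073/94836.2814 = 11.2140.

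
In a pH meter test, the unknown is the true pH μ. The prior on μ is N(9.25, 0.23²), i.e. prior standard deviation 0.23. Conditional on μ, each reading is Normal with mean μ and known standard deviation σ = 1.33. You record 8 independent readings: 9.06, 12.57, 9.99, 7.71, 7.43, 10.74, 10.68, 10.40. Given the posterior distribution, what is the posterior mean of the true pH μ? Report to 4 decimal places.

9.3605

For Normal data with known variance σ², a Normal(μ₀, σ₀²) prior on μ is conjugate. Posterior precision = 1/σ₀² + n/σ²; posterior mean is the precision-weighted average of μ₀ and x̄.
Σxᵢ = 9.06 + 12.57 + 9.99 + 7.71 + 7.43 + 10.74 + 10.68 + 10.40 = 78.58, so n·x̄ = 78.58.
σ₀² = 0.23² = 0.0529, σ² = 1.33² = 1.7689; σ² + n·σ₀² = 1.7689 + 8·0.0529 = 2.1921.
Posterior mean = (μ₀/σ₀² + n·x̄/σ²)/(1/σ₀² + n/σ²) = (σ²·μ₀ + σ₀²·n·x̄)/(σ² + n·σ₀²) = (1.7689·9.25 + 0.0529·78.58)/2.1921 = 20.519207/2.1921 = 9.3605.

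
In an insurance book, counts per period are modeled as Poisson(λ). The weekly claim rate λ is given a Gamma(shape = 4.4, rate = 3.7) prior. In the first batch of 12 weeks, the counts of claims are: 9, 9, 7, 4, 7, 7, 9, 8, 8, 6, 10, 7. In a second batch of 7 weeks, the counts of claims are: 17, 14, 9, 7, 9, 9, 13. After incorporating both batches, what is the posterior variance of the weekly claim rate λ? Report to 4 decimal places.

With a Gamma(shape α, rate β) prior, the Poisson likelihood is conjugate: the posterior is Gamma(α + ΣXᵢ, β + n).
Batch 1: sum of counts S = 91 over n = 12 weeks.
After batch 1: Gamma(α+S, β+n) = Gamma(4.4+91, 3.7+12) = Gamma(95.4, 15.7).
Batch 2: sum of counts S = 78 over n = 7 weeks.
After batch 2: Gamma(α+S, β+n) = Gamma(95.4+78, 15.7+7) = Gamma(173.4, 22.7).
Var = α/β² = 173.4/22.7² = 0.3365.

0.3365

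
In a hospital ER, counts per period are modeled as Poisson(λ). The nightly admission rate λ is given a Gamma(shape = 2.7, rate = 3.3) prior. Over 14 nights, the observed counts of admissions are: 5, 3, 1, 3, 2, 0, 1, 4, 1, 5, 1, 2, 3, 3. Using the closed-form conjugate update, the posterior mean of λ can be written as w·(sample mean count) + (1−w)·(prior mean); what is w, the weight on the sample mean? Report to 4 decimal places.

With a Gamma(shape α, rate β) prior, the Poisson likelihood is conjugate: the posterior is Gamma(α + ΣXᵢ, β + n).
Posterior mean = (α₀+S)/(β₀+n) = [n/(β₀+n)]·(S/n) + [β₀/(β₀+n)]·(α₀/β₀), so only n and β₀ enter the weight.
Weight on data w = n/(β₀+n) = 14/(3.3+14) = 14/17.3 = 0.8092.

0.8092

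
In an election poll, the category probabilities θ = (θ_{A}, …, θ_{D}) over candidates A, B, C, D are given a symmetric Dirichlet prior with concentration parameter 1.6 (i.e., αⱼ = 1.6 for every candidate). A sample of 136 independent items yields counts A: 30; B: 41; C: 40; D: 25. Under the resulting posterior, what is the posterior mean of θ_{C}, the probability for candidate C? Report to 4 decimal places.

0.2921

The Dirichlet prior is conjugate to the Multinomial likelihood: each posterior αⱼ = prior αⱼ + observed count nⱼ.
Posterior concentration: (31.6, 42.6, 41.6, 26.6), total = 142.4.
E[θ_{C}|data] = α_{C}/Σα = 41.6/142.4 = 0.2921.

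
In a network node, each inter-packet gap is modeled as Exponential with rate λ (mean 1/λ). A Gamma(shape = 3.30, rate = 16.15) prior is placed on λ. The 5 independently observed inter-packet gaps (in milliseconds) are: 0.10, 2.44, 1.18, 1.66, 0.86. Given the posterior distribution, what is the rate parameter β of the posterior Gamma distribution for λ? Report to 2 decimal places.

22.39

With a Gamma(shape α, rate β) prior on the exponential rate λ, the posterior after n observations with total T = Σxᵢ is Gamma(α+n, β+T).
Sum of observations T = 6.24 milliseconds; n = 5.
Posterior: Gamma(3.30+5, 16.15+6.24) = Gamma(8.30, 22.39).
Posterior β = 22.39.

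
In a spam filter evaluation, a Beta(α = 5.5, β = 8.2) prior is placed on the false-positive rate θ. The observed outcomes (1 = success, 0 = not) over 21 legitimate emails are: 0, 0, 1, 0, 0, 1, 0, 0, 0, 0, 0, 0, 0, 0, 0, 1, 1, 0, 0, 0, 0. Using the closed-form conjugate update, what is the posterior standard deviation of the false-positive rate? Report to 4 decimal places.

0.0746

The Beta prior is conjugate to a Binomial/Bernoulli likelihood; the update adds successes to α and failures to β.
Posterior: Beta(α+k, β+n−k) = Beta(5.5+4, 8.2+17) = Beta(9.5, 25.2).
Var = αβ/((α+β)²(α+β+1)) = 9.5·25.2/(34.7²·35.7) = 0.00556925; SD = √0.00556925 = 0.0746.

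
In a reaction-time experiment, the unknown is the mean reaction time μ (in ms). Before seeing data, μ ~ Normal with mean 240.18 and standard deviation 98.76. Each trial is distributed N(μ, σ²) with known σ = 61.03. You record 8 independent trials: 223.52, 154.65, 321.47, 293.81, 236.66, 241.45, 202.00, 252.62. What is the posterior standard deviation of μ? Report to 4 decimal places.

For Normal data with known variance σ², a Normal(μ₀, σ₀²) prior on μ is conjugate. Posterior precision = 1/σ₀² + n/σ²; posterior mean is the precision-weighted average of μ₀ and x̄.
σ₀² = 98.76² = 9753.5376, σ² = 61.03² = 3724.6609; σ² + n·σ₀² = 3724.6609 + 8·9753.5376 = 81752.9617.
Posterior precision = 1/σ₀² + n/σ² = 1/9753.5376 + 8/3724.6609 = (σ² + n·σ₀²)/(σ₀²σ²) = 81752.9617/(9753.5376·3724.6609); posterior variance σₙ² = σ₀²σ²/(σ² + n·σ₀²) = 9753.5376·3724.6609/81752.9617 = 444.370692.
Posterior SD = √σₙ² = √(9753.5376·3724.6609/81752.9617) = 21.0801.

21.0801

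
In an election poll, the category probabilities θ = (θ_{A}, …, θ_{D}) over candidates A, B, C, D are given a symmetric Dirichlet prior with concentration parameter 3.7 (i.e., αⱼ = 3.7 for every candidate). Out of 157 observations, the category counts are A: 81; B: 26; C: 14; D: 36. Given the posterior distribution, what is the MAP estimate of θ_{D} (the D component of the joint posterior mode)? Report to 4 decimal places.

The Dirichlet prior is conjugate to the Multinomial likelihood: each posterior αⱼ = prior αⱼ + observed count nⱼ.
Posterior concentration: (84.7, 29.7, 17.7, 39.7), total = 171.8.
Joint mode component: (α_{D}−1)/(Σα−K) = 38.7/167.8 = 0.2306.

0.2306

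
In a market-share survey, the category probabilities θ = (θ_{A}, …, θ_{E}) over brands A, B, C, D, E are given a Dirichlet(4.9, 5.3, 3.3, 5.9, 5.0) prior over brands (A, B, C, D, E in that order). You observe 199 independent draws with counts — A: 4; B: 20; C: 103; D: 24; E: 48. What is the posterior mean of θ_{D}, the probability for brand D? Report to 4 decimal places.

The Dirichlet prior is conjugate to the Multinomial likelihood: each posterior αⱼ = prior αⱼ + observed count nⱼ.
Posterior concentration: (8.9, 25.3, 106.3, 29.9, 53.0), total = 223.4.
E[θ_{D}|data] = α_{D}/Σα = 29.9/223.4 = 0.1338.

0.1338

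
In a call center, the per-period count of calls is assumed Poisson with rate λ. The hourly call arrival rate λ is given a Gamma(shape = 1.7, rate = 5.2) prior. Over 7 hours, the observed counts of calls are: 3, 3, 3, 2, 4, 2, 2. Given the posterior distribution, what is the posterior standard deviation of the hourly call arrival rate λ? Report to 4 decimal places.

0.3729

With a Gamma(shape α, rate β) prior, the Poisson likelihood is conjugate: the posterior is Gamma(α + ΣXᵢ, β + n).
Sum of counts S = 19 over n = 7 hours.
Posterior: Gamma(α+S, β+n) = Gamma(1.7+19, 5.2+7) = Gamma(20.7, 12.2).
SD = √α/β = √20.7/12.2 = 0.3729.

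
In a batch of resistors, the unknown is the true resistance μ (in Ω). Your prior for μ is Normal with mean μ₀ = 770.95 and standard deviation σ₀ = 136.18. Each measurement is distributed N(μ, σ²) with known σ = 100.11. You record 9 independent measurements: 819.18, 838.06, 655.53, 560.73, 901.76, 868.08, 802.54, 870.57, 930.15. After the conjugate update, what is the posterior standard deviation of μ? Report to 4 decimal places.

For Normal data with known variance σ², a Normal(μ₀, σ₀²) prior on μ is conjugate. Posterior precision = 1/σ₀² + n/σ²; posterior mean is the precision-weighted average of μ₀ and x̄.
σ₀² = 136.18² = 18544.9924, σ² = 100.11² = 10022.0121; σ² + n·σ₀² = 10022.0121 + 9·18544.9924 = 176926.9437.
Posterior precision = 1/σ₀² + n/σ² = 1/18544.9924 + 9/10022.0121 = (σ² + n·σ₀²)/(σ₀²σ²) = 176926.9437/(18544.9924·10022.0121); posterior variance σₙ² = σ₀²σ²/(σ² + n·σ₀²) = 18544.9924·10022.0121/176926.9437 = 1050.479561.
Posterior SD = √σₙ² = √(18544.9924·10022.0121/176926.9437) = 32.4111.

32.4111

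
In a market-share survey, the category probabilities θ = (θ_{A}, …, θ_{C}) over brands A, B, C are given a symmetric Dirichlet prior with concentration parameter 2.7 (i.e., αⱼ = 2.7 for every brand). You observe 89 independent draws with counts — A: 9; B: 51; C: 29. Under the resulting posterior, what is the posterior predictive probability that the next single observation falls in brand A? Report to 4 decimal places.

The Dirichlet prior is conjugate to the Multinomial likelihood: each posterior αⱼ = prior αⱼ + observed count nⱼ.
Posterior concentration: (11.7, 53.7, 31.7), total = 97.1.
P(next = A | data) = α_{A}/Σα = 0.1205.

0.1205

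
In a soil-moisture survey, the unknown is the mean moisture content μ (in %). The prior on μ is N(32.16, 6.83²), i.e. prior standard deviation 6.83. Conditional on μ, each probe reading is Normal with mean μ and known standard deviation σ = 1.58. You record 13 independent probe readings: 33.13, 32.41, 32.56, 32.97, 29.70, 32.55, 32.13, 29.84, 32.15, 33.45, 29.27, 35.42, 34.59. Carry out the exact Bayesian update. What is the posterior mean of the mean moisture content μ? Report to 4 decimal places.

32.3201

For Normal data with known variance σ², a Normal(μ₀, σ₀²) prior on μ is conjugate. Posterior precision = 1/σ₀² + n/σ²; posterior mean is the precision-weighted average of μ₀ and x̄.
Σxᵢ = 33.13 + 32.41 + 32.56 + 32.97 + 29.70 + 32.55 + 32.13 + 29.84 + 32.15 + 33.45 + 29.27 + 35.42 + 34.59 = 420.17, so n·x̄ = 420.17.
σ₀² = 6.83² = 46.6489, σ² = 1.58² = 2.4964; σ² + n·σ₀² = 2.4964 + 13·46.6489 = 608.9321.
Posterior mean = (μ₀/σ₀² + n·x̄/σ²)/(1/σ₀² + n/σ²) = (σ²·μ₀ + σ₀²·n·x̄)/(σ² + n·σ₀²) = (2.4964·32.16 + 46.6489·420.17)/608.9321 = 19680.752537/608.9321 = 32.3201.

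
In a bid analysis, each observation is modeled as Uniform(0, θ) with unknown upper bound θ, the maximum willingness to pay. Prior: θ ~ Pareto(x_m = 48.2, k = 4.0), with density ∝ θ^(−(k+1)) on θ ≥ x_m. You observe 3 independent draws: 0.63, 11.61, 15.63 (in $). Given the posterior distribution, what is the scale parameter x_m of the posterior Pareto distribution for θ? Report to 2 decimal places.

48.20

A Pareto(scale x_m, shape k) prior on the upper bound θ of Uniform(0, θ) is conjugate: posterior is Pareto(max(x_m, max xᵢ), k + n).
Sample maximum = 15.63; prior scale x_m = 48.2 → posterior scale = max = 48.20.
Posterior shape = 4.0 + 3 = 7.0.
Posterior scale x_m = 48.20.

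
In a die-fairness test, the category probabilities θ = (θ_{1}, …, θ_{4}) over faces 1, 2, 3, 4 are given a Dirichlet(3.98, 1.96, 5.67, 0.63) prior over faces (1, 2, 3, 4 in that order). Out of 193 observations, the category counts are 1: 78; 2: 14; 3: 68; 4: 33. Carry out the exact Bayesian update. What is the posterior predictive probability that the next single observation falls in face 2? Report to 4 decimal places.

The Dirichlet prior is conjugate to the Multinomial likelihood: each posterior αⱼ = prior αⱼ + observed count nⱼ.
Posterior concentration: (81.98, 15.96, 73.67, 33.63), total = 205.24.
P(next = 2 | data) = α_{2}/Σα = 0.0778.

0.0778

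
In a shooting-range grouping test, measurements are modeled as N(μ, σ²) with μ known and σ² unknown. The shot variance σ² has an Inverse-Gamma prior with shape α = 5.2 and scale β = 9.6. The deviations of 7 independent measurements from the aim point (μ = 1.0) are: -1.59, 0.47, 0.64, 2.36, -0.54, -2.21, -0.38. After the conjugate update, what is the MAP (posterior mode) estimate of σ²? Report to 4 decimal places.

With known mean μ and an Inverse-Gamma(α, β) prior on σ², the Normal likelihood is conjugate: posterior is Inv-Gamma(α + n/2, β + Σ(xᵢ−μ)²/2).
Σ(xᵢ−μ)² = (-1.59)² + (0.47)² + (0.64)² + (2.36)² + (-0.54)² + (-2.21)² + (-0.38)² = 14.0483.
Posterior: Inv-Gamma(5.2 + 7/2, 9.6 + 14.0483/2) = Inv-Gamma(8.70, 16.62415).
Mode = β/(α+1) = 16.62415/9.70 = 1.7138.

1.7138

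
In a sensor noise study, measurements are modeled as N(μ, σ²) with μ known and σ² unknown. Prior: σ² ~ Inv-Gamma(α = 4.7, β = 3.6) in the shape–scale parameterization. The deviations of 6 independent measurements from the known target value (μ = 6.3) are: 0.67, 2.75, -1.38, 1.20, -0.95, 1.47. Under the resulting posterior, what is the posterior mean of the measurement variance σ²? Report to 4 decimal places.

With known mean μ and an Inverse-Gamma(α, β) prior on σ², the Normal likelihood is conjugate: posterior is Inv-Gamma(α + n/2, β + Σ(xᵢ−μ)²/2).
Σ(xᵢ−μ)² = (0.67)² + (2.75)² + (-1.38)² + (1.20)² + (-0.95)² + (1.47)² = 14.4192.
Posterior: Inv-Gamma(4.7 + 6/2, 3.6 + 14.4192/2) = Inv-Gamma(7.70, 10.80960).
E[σ²|data] = β/(α−1) = 10.80960/6.70 = 1.6134.

1.6134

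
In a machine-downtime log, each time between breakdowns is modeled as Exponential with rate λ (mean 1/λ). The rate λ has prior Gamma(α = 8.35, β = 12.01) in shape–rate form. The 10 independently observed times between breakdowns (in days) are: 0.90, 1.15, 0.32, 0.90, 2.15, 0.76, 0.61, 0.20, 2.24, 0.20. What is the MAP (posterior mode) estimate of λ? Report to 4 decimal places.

0.8092

With a Gamma(shape α, rate β) prior on the exponential rate λ, the posterior after n observations with total T = Σxᵢ is Gamma(α+n, β+T).
Sum of observations T = 9.43 days; n = 10.
Posterior: Gamma(8.35+10, 12.01+9.43) = Gamma(18.35, 21.44).
Mode = (α−1)/β = 0.8092.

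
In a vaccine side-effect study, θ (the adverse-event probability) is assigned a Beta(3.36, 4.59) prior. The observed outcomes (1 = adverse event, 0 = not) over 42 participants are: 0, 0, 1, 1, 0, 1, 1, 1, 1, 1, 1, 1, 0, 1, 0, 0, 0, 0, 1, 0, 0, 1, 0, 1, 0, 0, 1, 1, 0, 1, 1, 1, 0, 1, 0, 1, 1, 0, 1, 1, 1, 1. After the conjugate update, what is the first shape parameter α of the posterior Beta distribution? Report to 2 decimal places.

The Beta prior is conjugate to a Binomial/Bernoulli likelihood; the update adds successes to α and failures to β.
Posterior: Beta(α+k, β+n−k) = Beta(3.36+25, 4.59+17) = Beta(28.36, 21.59).
Posterior α = 28.36.

28.36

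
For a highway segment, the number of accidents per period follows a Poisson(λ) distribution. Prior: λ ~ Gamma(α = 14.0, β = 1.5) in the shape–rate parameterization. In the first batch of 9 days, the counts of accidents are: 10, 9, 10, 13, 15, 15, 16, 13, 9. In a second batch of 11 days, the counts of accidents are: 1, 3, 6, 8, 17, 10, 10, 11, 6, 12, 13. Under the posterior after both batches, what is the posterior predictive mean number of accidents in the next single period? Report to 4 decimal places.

10.2791

With a Gamma(shape α, rate β) prior, the Poisson likelihood is conjugate: the posterior is Gamma(α + ΣXᵢ, β + n).
Batch 1: sum of counts S = 110 over n = 9 days.
After batch 1: Gamma(α+S, β+n) = Gamma(14.0+110, 1.5+9) = Gamma(124.0, 10.5).
Batch 2: sum of counts S = 97 over n = 11 days.
After batch 2: Gamma(α+S, β+n) = Gamma(124.0+97, 10.5+11) = Gamma(221.0, 21.5).
The predictive distribution for one future period is NegBinom with mean α/β = 10.2791.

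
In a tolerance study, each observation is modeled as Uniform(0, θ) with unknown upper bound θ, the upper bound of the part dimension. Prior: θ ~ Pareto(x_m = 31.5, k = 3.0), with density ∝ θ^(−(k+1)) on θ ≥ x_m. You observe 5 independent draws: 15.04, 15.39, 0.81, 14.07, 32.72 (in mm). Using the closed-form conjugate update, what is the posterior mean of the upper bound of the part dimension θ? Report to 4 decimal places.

A Pareto(scale x_m, shape k) prior on the upper bound θ of Uniform(0, θ) is conjugate: posterior is Pareto(max(x_m, max xᵢ), k + n).
Sample maximum = 32.72; prior scale x_m = 31.5 → posterior scale = max = 32.72.
Posterior shape = 3.0 + 5 = 8.0.
E[θ|data] = k·x_m/(k−1) = 8.0·32.72/7.0 = 37.3943.

37.3943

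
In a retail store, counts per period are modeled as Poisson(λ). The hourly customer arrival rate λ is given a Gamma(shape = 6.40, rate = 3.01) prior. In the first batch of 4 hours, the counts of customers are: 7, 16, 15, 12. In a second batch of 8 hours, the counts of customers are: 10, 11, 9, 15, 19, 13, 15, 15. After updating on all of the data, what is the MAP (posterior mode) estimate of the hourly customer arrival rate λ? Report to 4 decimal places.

With a Gamma(shape α, rate β) prior, the Poisson likelihood is conjugate: the posterior is Gamma(α + ΣXᵢ, β + n).
Batch 1: sum of counts S = 50 over n = 4 hours.
After batch 1: Gamma(α+S, β+n) = Gamma(6.40+50, 3.01+4) = Gamma(56.40, 7.01).
Batch 2: sum of counts S = 107 over n = 8 hours.
After batch 2: Gamma(α+S, β+n) = Gamma(56.40+107, 7.01+8) = Gamma(163.40, 15.01).
Mode of Gamma(α,β) for α≥1 is (α−1)/β = 162.40/15.01 = 10.8195.

10.8195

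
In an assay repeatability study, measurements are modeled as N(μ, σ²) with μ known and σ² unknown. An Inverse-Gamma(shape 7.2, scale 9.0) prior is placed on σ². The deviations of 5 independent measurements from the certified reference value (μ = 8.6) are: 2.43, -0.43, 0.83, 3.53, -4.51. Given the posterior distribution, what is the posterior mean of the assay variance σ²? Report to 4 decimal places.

With known mean μ and an Inverse-Gamma(α, β) prior on σ², the Normal likelihood is conjugate: posterior is Inv-Gamma(α + n/2, β + Σ(xᵢ−μ)²/2).
Σ(xᵢ−μ)² = (2.43)² + (-0.43)² + (0.83)² + (3.53)² + (-4.51)² = 39.5797.
Posterior: Inv-Gamma(7.2 + 5/2, 9.0 + 39.5797/2) = Inv-Gamma(9.70, 28.78985).
E[σ²|data] = β/(α−1) = 28.78985/8.70 = 3.3092.

3.3092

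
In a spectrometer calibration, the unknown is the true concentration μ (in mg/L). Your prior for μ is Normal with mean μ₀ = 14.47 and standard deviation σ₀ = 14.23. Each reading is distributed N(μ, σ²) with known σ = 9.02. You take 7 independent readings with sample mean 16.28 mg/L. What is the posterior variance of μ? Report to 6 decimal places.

10.991984

For Normal data with known variance σ², a Normal(μ₀, σ₀²) prior on μ is conjugate. Posterior precision = 1/σ₀² + n/σ²; posterior mean is the precision-weighted average of μ₀ and x̄.
σ₀² = 14.23² = 202.4929, σ² = 9.02² = 81.3604; σ² + n·σ₀² = 81.3604 + 7·202.4929 = 1498.8107.
Posterior precision = 1/σ₀² + n/σ² = 1/202.4929 + 7/81.3604 = (σ² + n·σ₀²)/(σ₀²σ²) = 1498.8107/(202.4929·81.3604); posterior variance σₙ² = σ₀²σ²/(σ² + n·σ₀²) = 202.4929·81.3604/1498.8107 = 10.991984.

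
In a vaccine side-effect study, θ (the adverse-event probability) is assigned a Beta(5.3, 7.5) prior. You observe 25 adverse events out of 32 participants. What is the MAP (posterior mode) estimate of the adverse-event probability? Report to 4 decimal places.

0.6846

The Beta prior is conjugate to a Binomial/Bernoulli likelihood; the update adds successes to α and failures to β.
Posterior: Beta(α+k, β+n−k) = Beta(5.3+25, 7.5+7) = Beta(30.3, 14.5).
Mode of Beta(a,b) for a,b>1 is (a−1)/(a+b−2) = 29.3/42.8 = 0.6846.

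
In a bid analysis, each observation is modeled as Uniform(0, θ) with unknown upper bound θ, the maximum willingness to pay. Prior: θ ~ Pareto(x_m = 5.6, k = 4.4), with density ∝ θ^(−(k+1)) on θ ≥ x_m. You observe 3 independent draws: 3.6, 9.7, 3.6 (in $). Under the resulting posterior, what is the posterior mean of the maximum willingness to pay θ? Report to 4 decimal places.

A Pareto(scale x_m, shape k) prior on the upper bound θ of Uniform(0, θ) is conjugate: posterior is Pareto(max(x_m, max xᵢ), k + n).
Sample maximum = 9.7; prior scale x_m = 5.6 → posterior scale = max = 9.7.
Posterior shape = 4.4 + 3 = 7.4.
E[θ|data] = k·x_m/(k−1) = 7.4·9.7/6.4 = 11.2156.

11.2156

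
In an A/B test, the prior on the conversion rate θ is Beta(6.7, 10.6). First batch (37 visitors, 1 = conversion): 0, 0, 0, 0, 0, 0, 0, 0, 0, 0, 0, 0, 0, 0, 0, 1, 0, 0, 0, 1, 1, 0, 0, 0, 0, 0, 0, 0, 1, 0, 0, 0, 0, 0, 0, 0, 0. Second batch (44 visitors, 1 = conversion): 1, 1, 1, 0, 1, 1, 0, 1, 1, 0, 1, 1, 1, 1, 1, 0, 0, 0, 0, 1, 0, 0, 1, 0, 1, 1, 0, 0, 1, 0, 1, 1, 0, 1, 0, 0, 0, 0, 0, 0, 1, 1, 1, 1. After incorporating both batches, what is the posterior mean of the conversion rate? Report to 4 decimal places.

The Beta prior is conjugate to a Binomial/Bernoulli likelihood; the update adds successes to α and failures to β.
After batch 1: Beta(6.7+4, 10.6+33) = Beta(10.7, 43.6).
After batch 2: Beta(10.7+24, 43.6+20) = Beta(34.7, 63.6).
Posterior mean = α/(α+β) = 34.7/98.3 = 0.3530.

0.3530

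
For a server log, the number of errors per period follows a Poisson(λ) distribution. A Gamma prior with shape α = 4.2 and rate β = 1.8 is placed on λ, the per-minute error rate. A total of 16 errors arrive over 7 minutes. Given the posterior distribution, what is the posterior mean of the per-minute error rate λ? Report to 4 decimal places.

With a Gamma(shape α, rate β) prior, the Poisson likelihood is conjugate: the posterior is Gamma(α + ΣXᵢ, β + n).
Posterior: Gamma(α+S, β+n) = Gamma(4.2+16, 1.8+7) = Gamma(20.2, 8.8).
Posterior mean = α/β = 20.2/8.8 = 2.2955.

2.2955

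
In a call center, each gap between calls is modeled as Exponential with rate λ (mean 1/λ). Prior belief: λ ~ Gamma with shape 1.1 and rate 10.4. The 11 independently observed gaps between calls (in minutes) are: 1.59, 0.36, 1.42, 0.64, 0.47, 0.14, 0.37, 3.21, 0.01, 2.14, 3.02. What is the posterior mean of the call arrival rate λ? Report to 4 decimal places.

With a Gamma(shape α, rate β) prior on the exponential rate λ, the posterior after n observations with total T = Σxᵢ is Gamma(α+n, β+T).
Sum of observations T = 13.37 minutes; n = 11.
Posterior: Gamma(1.1+11, 10.4+13.37) = Gamma(12.1, 23.77).
Posterior mean of λ = α/β = 12.1/23.77 = 0.5090.

0.5090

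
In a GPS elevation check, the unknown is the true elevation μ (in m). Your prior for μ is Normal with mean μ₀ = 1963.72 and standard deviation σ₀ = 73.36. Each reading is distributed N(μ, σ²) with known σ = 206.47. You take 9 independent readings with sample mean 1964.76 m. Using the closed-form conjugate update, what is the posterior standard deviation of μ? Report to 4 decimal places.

For Normal data with known variance σ², a Normal(μ₀, σ₀²) prior on μ is conjugate. Posterior precision = 1/σ₀² + n/σ²; posterior mean is the precision-weighted average of μ₀ and x̄.
σ₀² = 73.36² = 5381.6896, σ² = 206.47² = 42629.8609; σ² + n·σ₀² = 42629.8609 + 9·5381.6896 = 91065.0673.
Posterior precision = 1/σ₀² + n/σ² = 1/5381.6896 + 9/42629.8609 = (σ² + n·σ₀²)/(σ₀²σ²) = 91065.0673/(5381.6896·42629.8609); posterior variance σₙ² = σ₀²σ²/(σ² + n·σ₀²) = 5381.6896·42629.8609/91065.0673 = 2519.304996.
Posterior SD = √σₙ² = √(5381.6896·42629.8609/91065.0673) = 50.1927.

50.1927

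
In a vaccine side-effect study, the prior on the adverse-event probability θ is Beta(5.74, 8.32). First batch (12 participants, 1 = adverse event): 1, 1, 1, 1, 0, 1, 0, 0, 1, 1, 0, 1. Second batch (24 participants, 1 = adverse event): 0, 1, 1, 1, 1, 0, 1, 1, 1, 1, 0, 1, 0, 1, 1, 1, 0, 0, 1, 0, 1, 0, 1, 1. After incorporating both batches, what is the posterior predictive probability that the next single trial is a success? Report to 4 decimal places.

0.5941

The Beta prior is conjugate to a Binomial/Bernoulli likelihood; the update adds successes to α and failures to β.
After batch 1: Beta(5.74+8, 8.32+4) = Beta(13.74, 12.32).
After batch 2: Beta(13.74+16, 12.32+8) = Beta(29.74, 20.32).
For a single future Bernoulli trial, P(success | data) = α/(α+β) = 0.5941.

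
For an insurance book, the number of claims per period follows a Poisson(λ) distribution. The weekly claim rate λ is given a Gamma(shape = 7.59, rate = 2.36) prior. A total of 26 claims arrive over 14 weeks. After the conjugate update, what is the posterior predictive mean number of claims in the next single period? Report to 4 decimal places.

With a Gamma(shape α, rate β) prior, the Poisson likelihood is conjugate: the posterior is Gamma(α + ΣXᵢ, β + n).
Posterior: Gamma(α+S, β+n) = Gamma(7.59+26, 2.36+14) = Gamma(33.59, 16.36).
The predictive distribution for one future period is NegBinom with mean α/β = 2.0532.

2.0532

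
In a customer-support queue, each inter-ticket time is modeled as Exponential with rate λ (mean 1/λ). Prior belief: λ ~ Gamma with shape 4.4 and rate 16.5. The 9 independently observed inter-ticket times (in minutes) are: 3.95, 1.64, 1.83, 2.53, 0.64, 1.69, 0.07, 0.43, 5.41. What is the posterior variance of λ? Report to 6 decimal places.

0.011135

With a Gamma(shape α, rate β) prior on the exponential rate λ, the posterior after n observations with total T = Σxᵢ is Gamma(α+n, β+T).
Sum of observations T = 18.19 minutes; n = 9.
Posterior: Gamma(4.4+9, 16.5+18.19) = Gamma(13.4, 34.69).
Var = α/β² = 0.011135.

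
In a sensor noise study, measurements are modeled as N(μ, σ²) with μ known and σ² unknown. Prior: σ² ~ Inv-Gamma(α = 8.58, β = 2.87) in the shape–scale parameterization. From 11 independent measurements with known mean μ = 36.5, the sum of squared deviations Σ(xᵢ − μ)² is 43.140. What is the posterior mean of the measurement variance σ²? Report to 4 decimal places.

With known mean μ and an Inverse-Gamma(α, β) prior on σ², the Normal likelihood is conjugate: posterior is Inv-Gamma(α + n/2, β + Σ(xᵢ−μ)²/2).
Posterior: Inv-Gamma(8.58 + 11/2, 2.87 + 43.140/2) = Inv-Gamma(14.08, 24.4400).
E[σ²|data] = β/(α−1) = 24.4400/13.08 = 1.8685.

1.8685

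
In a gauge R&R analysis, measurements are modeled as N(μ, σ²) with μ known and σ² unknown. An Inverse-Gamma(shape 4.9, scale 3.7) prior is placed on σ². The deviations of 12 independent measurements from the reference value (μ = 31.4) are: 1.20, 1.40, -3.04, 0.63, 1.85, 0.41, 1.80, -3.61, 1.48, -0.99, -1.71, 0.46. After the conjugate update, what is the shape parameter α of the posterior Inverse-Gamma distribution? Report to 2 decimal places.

With known mean μ and an Inverse-Gamma(α, β) prior on σ², the Normal likelihood is conjugate: posterior is Inv-Gamma(α + n/2, β + Σ(xᵢ−μ)²/2).
Σ(xᵢ−μ)² = (1.20)² + (1.40)² + (-3.04)² + (0.63)² + (1.85)² + (0.41)² + (1.80)² + (-3.61)² + (1.48)² + (-0.99)² + (-1.71)² + (0.46)² = 39.2074.
Posterior: Inv-Gamma(4.9 + 12/2, 3.7 + 39.2074/2) = Inv-Gamma(10.90, 23.30370).
Posterior α = 10.90.

10.90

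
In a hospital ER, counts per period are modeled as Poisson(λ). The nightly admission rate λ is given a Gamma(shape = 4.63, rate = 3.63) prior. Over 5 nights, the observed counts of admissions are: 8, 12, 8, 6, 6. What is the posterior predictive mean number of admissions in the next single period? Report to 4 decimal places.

5.1715

With a Gamma(shape α, rate β) prior, the Poisson likelihood is conjugate: the posterior is Gamma(α + ΣXᵢ, β + n).
Sum of counts S = 40 over n = 5 nights.
Posterior: Gamma(α+S, β+n) = Gamma(4.63+40, 3.63+5) = Gamma(44.63, 8.63).
The predictive distribution for one future period is NegBinom with mean α/β = 5.1715.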